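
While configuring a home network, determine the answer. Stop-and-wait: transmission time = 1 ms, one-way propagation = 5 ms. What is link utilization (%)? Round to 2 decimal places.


Given: Ttrans = 1 ms, Tprop = 5 ms
RTT = 2 * Tprop = 2 * 5 = 10 ms
U = Ttrans / (Ttrans + RTT)
U = 1 / (1 + 10)
U = 1 / 11 = 0.090909
U% = 9.09%

9.09


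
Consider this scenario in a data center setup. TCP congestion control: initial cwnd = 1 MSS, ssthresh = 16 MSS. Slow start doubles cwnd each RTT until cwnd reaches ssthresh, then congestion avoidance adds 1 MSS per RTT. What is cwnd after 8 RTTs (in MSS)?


RTT 0: cwnd = 1 MSS (initial)
RTT 1: cwnd = 2 MSS (slow start, doubled)
RTT 2: cwnd = 4 MSS (slow start, doubled)
RTT 3: cwnd = 8 MSS (slow start, doubled)
RTT 4: cwnd = 16 MSS (slow start, doubled)
RTT 5: cwnd = 17 MSS (congestion avoidance, +1)
RTT 6: cwnd = 18 MSS (congestion avoidance, +1)
RTT 7: cwnd = 19 MSS (congestion avoidance, +1)
RTT 8: cwnd = 20 MSS (congestion avoidance, +1)

20


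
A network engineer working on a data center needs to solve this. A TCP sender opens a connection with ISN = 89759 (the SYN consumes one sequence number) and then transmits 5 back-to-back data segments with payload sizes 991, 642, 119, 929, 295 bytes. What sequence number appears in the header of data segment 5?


The SYN occupies sequence number ISN = 89759, so the first data byte is ISN + 1 = 89760.
SEQ of data segment i = (ISN + 1) + sum of payload sizes of segments 1..i-1.
Segment 1: SEQ = 89760, payload = 991 bytes
Segment 2: SEQ = 90751, payload = 642 bytes
Segment 3: SEQ = 91393, payload = 119 bytes
Segment 4: SEQ = 91512, payload = 929 bytes
Segment 5: SEQ = 92441, payload = 295 bytes
SEQ of segment 5 = 89760 + 991 + 642 + 119 + 929 = 92441

92441


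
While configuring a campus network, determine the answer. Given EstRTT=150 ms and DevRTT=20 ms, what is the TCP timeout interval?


Given: EstRTT = 150 ms, DevRTT = 20 ms
Timeout = EstRTT + 4 * DevRTT
4 * DevRTT = 4 * 20 = 80
Timeout = 150 + 80 = 230 ms

230


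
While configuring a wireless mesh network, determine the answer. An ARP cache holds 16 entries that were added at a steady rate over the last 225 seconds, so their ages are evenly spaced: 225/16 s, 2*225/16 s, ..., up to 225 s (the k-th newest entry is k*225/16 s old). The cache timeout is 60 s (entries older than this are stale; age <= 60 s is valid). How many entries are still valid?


Ages are k * 225/16 s for k = 1..16 (spacing = 14.0625 s).
Entry k is valid iff k * 225/16 <= 60 iff k <= 16 * 60 / 225 = 4.2667
n_valid = floor(4.2667) = 4
(n_stale = 16 - 4 = 12)

4


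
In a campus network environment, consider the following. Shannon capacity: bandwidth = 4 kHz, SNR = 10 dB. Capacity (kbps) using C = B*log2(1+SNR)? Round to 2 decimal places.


Given: B = 4 kHz, SNR = 10 dB
SNR linear = 10^(10/10) = 10
1 + SNR = 11
log2(11) = 3.4594316186
C = 4 * 1000 * 3.4594316186 = 13837.7265 bps
C = 13.837726 kbps -> 13.84 kbps (2 dp)

13.84


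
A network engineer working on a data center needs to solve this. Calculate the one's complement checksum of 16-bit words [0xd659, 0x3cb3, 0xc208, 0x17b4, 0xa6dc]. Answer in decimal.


Given words: [0xd659, 0x3cb3, 0xc208, 0x17b4, 0xa6dc]
Step 1: Sum all words
Raw sum = 54873 + 15539 + 49672 + 6068 + 42716 = 168868
Step 2: Fold carry: (37796 + 2) = 37798
One's complement = ~37798 & 0xFFFF = 27737

27737


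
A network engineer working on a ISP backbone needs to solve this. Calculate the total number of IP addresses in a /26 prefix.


Given: CIDR prefix /26
Host bits = 32 - 26 = 6
Total addresses = 2^6 = 64

64


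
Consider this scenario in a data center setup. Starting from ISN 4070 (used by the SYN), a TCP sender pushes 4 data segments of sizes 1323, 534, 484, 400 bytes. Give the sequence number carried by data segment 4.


The SYN occupies sequence number ISN = 4070, so the first data byte is ISN + 1 = 4071.
SEQ of data segment i = (ISN + 1) + sum of payload sizes of segments 1..i-1.
Segment 1: SEQ = 4071, payload = 1323 bytes
Segment 2: SEQ = 5394, payload = 534 bytes
Segment 3: SEQ = 5928, payload = 484 bytes
Segment 4: SEQ = 6412, payload = 400 bytes
SEQ of segment 4 = 4071 + 1323 + 534 + 484 = 6412

6412


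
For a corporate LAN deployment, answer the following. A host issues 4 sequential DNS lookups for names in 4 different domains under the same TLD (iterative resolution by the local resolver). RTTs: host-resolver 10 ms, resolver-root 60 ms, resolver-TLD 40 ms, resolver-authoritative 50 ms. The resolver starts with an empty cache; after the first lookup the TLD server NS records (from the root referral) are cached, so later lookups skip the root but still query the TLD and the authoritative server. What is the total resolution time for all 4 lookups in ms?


Lookup 1 (cold cache): local + root + TLD + auth = 10 + 60 + 40 + 50 = 160 ms
Lookups 2..4 (TLD NS cached -> skip root; new domain -> still ask TLD and auth): local + TLD + auth = 10 + 40 + 50 = 100 ms each
Remaining 3 lookups: 3 * 100 = 300 ms
Total = 160 + 300 = 460 ms

460


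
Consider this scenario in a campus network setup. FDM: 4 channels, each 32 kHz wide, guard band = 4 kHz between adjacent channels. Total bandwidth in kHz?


Given: 4 channels, 32 kHz each, guard = 4 kHz
Channel bandwidth = 4 * 32 = 128 kHz
Guard bands = 3 gaps * 4 kHz = 12 kHz
Total = 128 + 12 = 140 kHz

140


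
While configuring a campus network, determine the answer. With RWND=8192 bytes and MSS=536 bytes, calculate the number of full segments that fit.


Given: RWND = 8192 bytes, MSS = 536 bytes
Full segments = floor(RWND / MSS)
Full segments = floor(8192 / 536)
Full segments = floor(15.2836) = 15

15


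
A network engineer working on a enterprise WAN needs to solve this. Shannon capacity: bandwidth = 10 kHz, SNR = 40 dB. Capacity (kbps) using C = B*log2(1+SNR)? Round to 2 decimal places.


Given: B = 10 kHz, SNR = 40 dB
SNR linear = 10^(40/10) = 10000
1 + SNR = 10001
log2(10001) = 13.2878566418
C = 10 * 1000 * 13.2878566418 = 132878.5664 bps
C = 132.878566 kbps -> 132.88 kbps (2 dp)

132.88


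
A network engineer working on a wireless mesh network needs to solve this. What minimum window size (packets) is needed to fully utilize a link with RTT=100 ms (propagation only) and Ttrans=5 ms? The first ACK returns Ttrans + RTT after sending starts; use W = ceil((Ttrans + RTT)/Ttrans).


Given: Ttrans = 5 ms, RTT = 100 ms (= 2 * Tprop, Tprop = 50 ms)
Time until first ACK returns = Ttrans + RTT = 5 + 100 = 105 ms
Need W * Ttrans >= Ttrans + RTT  ->  W >= (Ttrans + RTT) / Ttrans
(Ttrans + RTT) / Ttrans = 105 / 5 = 21
W_min = ceil(21) = 21

21


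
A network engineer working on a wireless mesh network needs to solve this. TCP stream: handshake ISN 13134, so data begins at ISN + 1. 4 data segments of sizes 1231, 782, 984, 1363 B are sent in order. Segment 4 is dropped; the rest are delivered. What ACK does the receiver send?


SYN uses sequence number 13134; first data byte = ISN + 1 = 13135.
Segment 1: SEQ = 13135, len = 1231 B, covers [13135, 14365]
Segment 2: SEQ = 14366, len = 782 B, covers [14366, 15147]
Segment 3: SEQ = 15148, len = 984 B, covers [15148, 16131]
Segment 4: SEQ = 16132, len = 1363 B, covers [16132, 17494] [LOST]
In-order data received: bytes [13135, 16131] (segments 1..3).
Segment 4 missing -> gap begins at byte 16132.
Cumulative ACK = next expected in-order byte = 13135 + 1231 + 782 + 984 = 16132

16132


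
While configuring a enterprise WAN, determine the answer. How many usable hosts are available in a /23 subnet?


Given: subnet mask /23
Host bits = 32 - 23 = 9
Total addresses = 2^9 = 512
Usable hosts = 512 - 2 (network + broadcast) = 510

510


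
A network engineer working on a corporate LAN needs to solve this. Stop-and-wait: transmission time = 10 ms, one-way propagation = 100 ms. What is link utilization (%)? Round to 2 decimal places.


Given: Ttrans = 10 ms, Tprop = 100 ms
RTT = 2 * Tprop = 2 * 100 = 200 ms
U = Ttrans / (Ttrans + RTT)
U = 10 / (10 + 200)
U = 10 / 210 = 0.047619
U% = 4.76%

4.76


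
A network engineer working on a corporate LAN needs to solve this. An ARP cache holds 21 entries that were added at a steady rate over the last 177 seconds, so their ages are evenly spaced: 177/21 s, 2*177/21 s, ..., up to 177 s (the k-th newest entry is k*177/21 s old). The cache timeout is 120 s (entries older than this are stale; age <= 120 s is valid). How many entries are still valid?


Ages are k * 177/21 s for k = 1..21 (spacing = 8.4286 s).
Entry k is valid iff k * 177/21 <= 120 iff k <= 21 * 120 / 177 = 14.2373
n_valid = floor(14.2373) = 14
(n_stale = 21 - 14 = 7)

14


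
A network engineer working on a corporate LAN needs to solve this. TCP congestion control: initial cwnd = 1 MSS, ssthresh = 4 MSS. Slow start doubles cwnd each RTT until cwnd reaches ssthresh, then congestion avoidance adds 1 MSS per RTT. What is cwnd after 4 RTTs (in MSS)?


RTT 0: cwnd = 1 MSS (initial)
RTT 1: cwnd = 2 MSS (slow start, doubled)
RTT 2: cwnd = 4 MSS (slow start, doubled)
RTT 3: cwnd = 5 MSS (congestion avoidance, +1)
RTT 4: cwnd = 6 MSS (congestion avoidance, +1)

6


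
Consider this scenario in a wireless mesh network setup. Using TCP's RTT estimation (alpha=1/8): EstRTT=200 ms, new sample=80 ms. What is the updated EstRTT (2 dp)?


Given: EstRTT = 200 ms, SampleRTT = 80 ms, alpha = 1/8
New EstRTT = (1 - alpha) * EstRTT + alpha * SampleRTT
(7/8) * 200 = 175
(1/8) * 80 = 10
New EstRTT = 175 + 10 = 185 ms -> 185.00 ms (2 dp)

185.00


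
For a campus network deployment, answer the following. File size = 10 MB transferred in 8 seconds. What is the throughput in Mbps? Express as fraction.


Given: file = 10 MB, time = 8 s
File in Mb = 10 * 8 = 80 Mb
Throughput = 80 / 8 Mbps
Throughput = 10 Mbps

10


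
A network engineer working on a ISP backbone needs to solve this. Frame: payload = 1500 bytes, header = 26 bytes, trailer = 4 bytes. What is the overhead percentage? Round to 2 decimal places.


Given: payload = 1500 B, header = 26 B, trailer = 4 B
Overhead bytes = header + trailer = 26 + 4 = 30
Total frame = payload + overhead = 1500 + 30 = 1530
Overhead % = 30 / 1530 * 100 = 1.9608% -> 1.96% (2 dp)

1.96


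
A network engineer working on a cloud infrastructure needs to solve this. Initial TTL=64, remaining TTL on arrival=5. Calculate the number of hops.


Given: initial TTL = 64, received TTL = 5
Hops = initial TTL - received TTL
Hops = 64 - 5 = 59

59


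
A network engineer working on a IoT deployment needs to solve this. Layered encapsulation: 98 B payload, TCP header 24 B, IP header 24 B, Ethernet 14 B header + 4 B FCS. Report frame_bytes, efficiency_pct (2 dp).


TCP segment = 98 + 24 = 122 B
IP packet = 122 + 24 = 146 B
Ethernet frame = 146 + 14 + 4 = 164 B
Efficiency = app / frame = 98 / 164 = 0.597561 = 59.7561% -> 59.76% (2 dp)

164, 59.76


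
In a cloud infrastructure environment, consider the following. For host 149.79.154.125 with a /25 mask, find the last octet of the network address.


Given: IP = 149.79.154.125, prefix = /25
Subnet mask = 255.255.255.128
Last octet of IP: 125
Last octet of mask: 128
Network last octet = 125 AND 128 = 0

0


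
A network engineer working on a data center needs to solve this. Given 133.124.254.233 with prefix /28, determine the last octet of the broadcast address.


Given: IP = 133.124.254.233, prefix = /28
Host bits = 32 - 28 = 4
Network last octet = 233 AND mask = 224
Host part size = 2^4 - 1 = 15
Broadcast last octet = 224 OR 15 = 239

239


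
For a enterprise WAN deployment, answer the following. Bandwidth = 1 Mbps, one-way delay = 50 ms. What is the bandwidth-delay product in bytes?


Given: bandwidth = 1 Mbps, delay = 50 ms
BDP in bits = 1 * 10^6 * 50 / 1000
BDP in bits = 50000
BDP in bytes = 50000 / 8 = 6250

6250


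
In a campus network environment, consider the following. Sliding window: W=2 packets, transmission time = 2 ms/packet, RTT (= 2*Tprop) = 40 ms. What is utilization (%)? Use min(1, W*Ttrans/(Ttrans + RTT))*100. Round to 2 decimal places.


Given: W = 2, Ttrans = 2 ms, RTT = 40 ms (= 2 * Tprop, Tprop = 20 ms)
Cycle time = Ttrans + RTT = 2 + 40 = 42 ms (first packet sent until its ACK returns)
W * Ttrans = 2 * 2 = 4 ms of sending per cycle
W * Ttrans / (Ttrans + RTT) = 4 / 42 = 0.095238
U = min(1, 0.095238) = 0.095238
U% = 9.52%

9.52


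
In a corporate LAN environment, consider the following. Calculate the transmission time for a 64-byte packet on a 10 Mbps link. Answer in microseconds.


Given: packet = 64 bytes, bandwidth = 10 Mbps
Packet in bits = 64 * 8 = 512 bits
Bandwidth = 10 * 10^6 = 10000000 bps
Time = 512 / 10000000 seconds
Time in us = 512 * 10^6 / 10000000 = 51.2

51.2


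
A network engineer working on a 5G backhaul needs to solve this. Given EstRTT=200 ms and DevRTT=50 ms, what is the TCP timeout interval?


Given: EstRTT = 200 ms, DevRTT = 50 ms
Timeout = EstRTT + 4 * DevRTT
4 * DevRTT = 4 * 50 = 200
Timeout = 200 + 200 = 400 ms

400


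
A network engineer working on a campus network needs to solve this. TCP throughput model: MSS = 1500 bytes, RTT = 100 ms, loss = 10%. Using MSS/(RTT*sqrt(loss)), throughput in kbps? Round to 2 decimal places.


Given: MSS = 1500 bytes, RTT = 100 ms, loss = 10%
RTT in seconds = 100 / 1000 = 0.1
Loss rate = 10% = 0.1
sqrt(loss) = sqrt(0.1) = 0.316227766017
Throughput (bytes/s) = 1500 / (0.1 * 0.316227766017) = 47434.1649
Throughput (kbps) = 47434.1649 * 8 / 1000 = 379.473319 -> 379.47 kbps (2 dp)

379.47


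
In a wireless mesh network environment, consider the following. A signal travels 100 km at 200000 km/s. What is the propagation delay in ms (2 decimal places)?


Given: distance = 100 km, speed = 200000 km/s
Delay = distance / speed = 100 / 200000 seconds
Delay in ms = 100 * 1000 / 200000
Delay = 0.5000 ms
Rounded to 2 dp = 0.50 ms

0.50


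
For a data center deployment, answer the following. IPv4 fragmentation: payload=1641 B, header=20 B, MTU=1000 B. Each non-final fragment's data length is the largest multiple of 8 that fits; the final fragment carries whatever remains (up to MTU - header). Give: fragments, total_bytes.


Max data per non-final fragment = floor((MTU - header)/8)*8 = floor((1000 - 20)/8)*8 = floor(980/8)*8 = 976 B
Final fragment needs no 8-byte alignment: it can carry up to MTU - header = 980 B
Non-final fragments needed = ceil((payload - 980) / 976) = ceil(661/976) = ceil(0.6773) = 1
Number of fragments = 1 + 1 = 2
Fragment sizes (data): 1 * 976 B + 665 B (last, 665 <= 980 OK)
Total bytes sent = payload + n_frags * header = 1641 + 2*20 = 1641 + 40 = 1681 B

2, 1681


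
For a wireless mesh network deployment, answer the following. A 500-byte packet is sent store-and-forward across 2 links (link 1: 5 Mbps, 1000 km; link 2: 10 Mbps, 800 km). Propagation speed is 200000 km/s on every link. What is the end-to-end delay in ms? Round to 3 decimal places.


Packet = 500 bytes = 4000 bits. Store-and-forward: sum (t_trans + t_prop) per link.
Link 1: t_trans = 4000/(5*10^6) s = 0.8000 ms; t_prop = 1000/200000 s = 5.0000 ms; subtotal = 5.8000 ms
Link 2: t_trans = 4000/(10*10^6) s = 0.4000 ms; t_prop = 800/200000 s = 4.0000 ms; subtotal = 4.4000 ms
End-to-end = 5.8000 + 4.4000 = 10.2000 ms -> 10.200 ms (3 dp)

10.200


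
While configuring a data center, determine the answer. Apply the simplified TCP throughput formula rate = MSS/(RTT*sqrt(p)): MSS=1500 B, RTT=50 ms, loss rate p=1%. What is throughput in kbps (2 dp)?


Given: MSS = 1500 bytes, RTT = 50 ms, loss = 1%
RTT in seconds = 50 / 1000 = 0.05
Loss rate = 1% = 0.01
sqrt(loss) = sqrt(0.01) = 0.1
Throughput (bytes/s) = 1500 / (0.05 * 0.1) = 300000.0000
Throughput (kbps) = 300000.0000 * 8 / 1000 = 2400.000000 -> 2400.00 kbps (2 dp)

2400.00


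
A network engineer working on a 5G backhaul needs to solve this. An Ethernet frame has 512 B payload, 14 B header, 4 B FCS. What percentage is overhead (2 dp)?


Given: payload = 512 B, header = 14 B, trailer = 4 B
Overhead bytes = header + trailer = 14 + 4 = 18
Total frame = payload + overhead = 512 + 18 = 530
Overhead % = 18 / 530 * 100 = 3.3962% -> 3.40% (2 dp)

3.40


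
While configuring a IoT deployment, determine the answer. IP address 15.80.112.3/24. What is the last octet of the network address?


Given: IP = 15.80.112.3, prefix = /24
Subnet mask = 255.255.255.0
Last octet of IP: 3
Last octet of mask: 0
Network last octet = 3 AND 0 = 0

0


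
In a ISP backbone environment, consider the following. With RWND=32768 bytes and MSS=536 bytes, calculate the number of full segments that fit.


Given: RWND = 32768 bytes, MSS = 536 bytes
Full segments = floor(RWND / MSS)
Full segments = floor(32768 / 536)
Full segments = floor(61.1343) = 61

61


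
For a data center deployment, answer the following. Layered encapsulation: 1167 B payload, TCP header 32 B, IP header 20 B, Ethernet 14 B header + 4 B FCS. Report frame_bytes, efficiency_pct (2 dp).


TCP segment = 1167 + 32 = 1199 B
IP packet = 1199 + 20 = 1219 B
Ethernet frame = 1219 + 14 + 4 = 1237 B
Efficiency = app / frame = 1167 / 1237 = 0.943411 = 94.3411% -> 94.34% (2 dp)

1237, 94.34


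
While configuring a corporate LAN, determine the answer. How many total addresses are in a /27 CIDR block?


Given: CIDR prefix /27
Host bits = 32 - 27 = 5
Total addresses = 2^5 = 32

32


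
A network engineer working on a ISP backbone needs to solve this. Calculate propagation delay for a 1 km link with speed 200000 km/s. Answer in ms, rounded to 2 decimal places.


Given: distance = 1 km, speed = 200000 km/s
Delay = distance / speed = 1 / 200000 seconds
Delay in ms = 1 * 1000 / 200000
Delay = 0.0050 ms
Rounded to 2 dp = 0.01 ms

0.01


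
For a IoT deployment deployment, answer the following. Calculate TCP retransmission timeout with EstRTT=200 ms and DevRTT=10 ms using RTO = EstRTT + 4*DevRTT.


Given: EstRTT = 200 ms, DevRTT = 10 ms
Timeout = EstRTT + 4 * DevRTT
4 * DevRTT = 4 * 10 = 40
Timeout = 200 + 40 = 240 ms

240


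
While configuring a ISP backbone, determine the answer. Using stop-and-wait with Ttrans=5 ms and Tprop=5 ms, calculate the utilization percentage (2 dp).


Given: Ttrans = 5 ms, Tprop = 5 ms
RTT = 2 * Tprop = 2 * 5 = 10 ms
U = Ttrans / (Ttrans + RTT)
U = 5 / (5 + 10)
U = 5 / 15 = 0.333333
U% = 33.33%

33.33


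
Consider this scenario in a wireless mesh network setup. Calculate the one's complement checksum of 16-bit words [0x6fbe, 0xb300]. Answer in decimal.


Given words: [0x6fbe, 0xb300]
Step 1: Sum all words
Raw sum = 28606 + 45824 = 74430
Step 2: Fold carry: (8894 + 1) = 8895
One's complement = ~8895 & 0xFFFF = 56640

56640


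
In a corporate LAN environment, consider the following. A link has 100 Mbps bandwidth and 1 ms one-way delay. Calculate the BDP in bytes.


Given: bandwidth = 100 Mbps, delay = 1 ms
BDP in bits = 100 * 10^6 * 1 / 1000
BDP in bits = 100000
BDP in bytes = 100000 / 8 = 12500

12500


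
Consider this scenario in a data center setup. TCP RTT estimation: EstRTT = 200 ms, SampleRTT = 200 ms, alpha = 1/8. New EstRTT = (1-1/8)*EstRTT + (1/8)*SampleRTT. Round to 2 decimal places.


Given: EstRTT = 200 ms, SampleRTT = 200 ms, alpha = 1/8
New EstRTT = (1 - alpha) * EstRTT + alpha * SampleRTT
(7/8) * 200 = 175
(1/8) * 200 = 25
New EstRTT = 175 + 25 = 200 ms -> 200.00 ms (2 dp)

200.00


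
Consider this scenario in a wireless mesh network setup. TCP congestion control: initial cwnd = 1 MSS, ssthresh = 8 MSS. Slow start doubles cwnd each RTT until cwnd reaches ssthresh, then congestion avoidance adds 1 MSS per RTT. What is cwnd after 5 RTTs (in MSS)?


RTT 0: cwnd = 1 MSS (initial)
RTT 1: cwnd = 2 MSS (slow start, doubled)
RTT 2: cwnd = 4 MSS (slow start, doubled)
RTT 3: cwnd = 8 MSS (slow start, doubled)
RTT 4: cwnd = 9 MSS (congestion avoidance, +1)
RTT 5: cwnd = 10 MSS (congestion avoidance, +1)

10


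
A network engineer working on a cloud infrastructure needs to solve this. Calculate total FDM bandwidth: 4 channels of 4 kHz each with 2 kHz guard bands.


Given: 4 channels, 4 kHz each, guard = 2 kHz
Channel bandwidth = 4 * 4 = 16 kHz
Guard bands = 3 gaps * 2 kHz = 6 kHz
Total = 16 + 6 = 22 kHz

22


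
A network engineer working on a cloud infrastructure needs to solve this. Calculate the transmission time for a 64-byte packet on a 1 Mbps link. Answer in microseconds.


Given: packet = 64 bytes, bandwidth = 1 Mbps
Packet in bits = 64 * 8 = 512 bits
Bandwidth = 1 * 10^6 = 1000000 bps
Time = 512 / 1000000 seconds
Time in us = 512 * 10^6 / 1000000 = 512

512


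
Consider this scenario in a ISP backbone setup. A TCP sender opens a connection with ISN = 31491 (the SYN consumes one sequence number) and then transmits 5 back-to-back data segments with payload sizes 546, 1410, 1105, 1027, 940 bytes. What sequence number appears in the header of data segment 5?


The SYN occupies sequence number ISN = 31491, so the first data byte is ISN + 1 = 31492.
SEQ of data segment i = (ISN + 1) + sum of payload sizes of segments 1..i-1.
Segment 1: SEQ = 31492, payload = 546 bytes
Segment 2: SEQ = 32038, payload = 1410 bytes
Segment 3: SEQ = 33448, payload = 1105 bytes
Segment 4: SEQ = 34553, payload = 1027 bytes
Segment 5: SEQ = 35580, payload = 940 bytes
SEQ of segment 5 = 31492 + 546 + 1410 + 1105 + 1027 = 35580

35580


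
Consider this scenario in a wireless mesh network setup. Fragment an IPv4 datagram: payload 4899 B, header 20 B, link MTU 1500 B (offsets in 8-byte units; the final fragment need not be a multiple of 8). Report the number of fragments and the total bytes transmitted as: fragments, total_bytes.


Max data per non-final fragment = floor((MTU - header)/8)*8 = floor((1500 - 20)/8)*8 = floor(1480/8)*8 = 1480 B
Final fragment needs no 8-byte alignment: it can carry up to MTU - header = 1480 B
Non-final fragments needed = ceil((payload - 1480) / 1480) = ceil(3419/1480) = ceil(2.3101) = 3
Number of fragments = 3 + 1 = 4
Fragment sizes (data): 3 * 1480 B + 459 B (last, 459 <= 1480 OK)
Total bytes sent = payload + n_frags * header = 4899 + 4*20 = 4899 + 80 = 4979 B

4, 4979


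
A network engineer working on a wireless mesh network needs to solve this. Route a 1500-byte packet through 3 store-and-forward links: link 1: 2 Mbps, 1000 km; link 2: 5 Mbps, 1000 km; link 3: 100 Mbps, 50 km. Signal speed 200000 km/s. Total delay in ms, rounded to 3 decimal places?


Packet = 1500 bytes = 12000 bits. Store-and-forward: sum (t_trans + t_prop) per link.
Link 1: t_trans = 12000/(2*10^6) s = 6.0000 ms; t_prop = 1000/200000 s = 5.0000 ms; subtotal = 11.0000 ms
Link 2: t_trans = 12000/(5*10^6) s = 2.4000 ms; t_prop = 1000/200000 s = 5.0000 ms; subtotal = 7.4000 ms
Link 3: t_trans = 12000/(100*10^6) s = 0.1200 ms; t_prop = 50/200000 s = 0.2500 ms; subtotal = 0.3700 ms
End-to-end = 11.0000 + 7.4000 + 0.3700 = 18.7700 ms -> 18.770 ms (3 dp)

18.770


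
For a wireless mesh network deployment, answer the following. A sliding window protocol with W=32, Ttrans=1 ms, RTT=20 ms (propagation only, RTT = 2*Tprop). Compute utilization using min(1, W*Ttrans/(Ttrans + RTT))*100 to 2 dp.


Given: W = 32, Ttrans = 1 ms, RTT = 20 ms (= 2 * Tprop, Tprop = 10 ms)
Cycle time = Ttrans + RTT = 1 + 20 = 21 ms (first packet sent until its ACK returns)
W * Ttrans = 32 * 1 = 32 ms of sending per cycle
W * Ttrans / (Ttrans + RTT) = 32 / 21 = 1.523810
U = min(1, 1.523810) = 1.000000
U% = 100.00%

100.00


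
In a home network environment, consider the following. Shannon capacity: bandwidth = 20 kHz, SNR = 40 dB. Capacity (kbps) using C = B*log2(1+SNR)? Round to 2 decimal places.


Given: B = 20 kHz, SNR = 40 dB
SNR linear = 10^(40/10) = 10000
1 + SNR = 10001
log2(10001) = 13.2878566418
C = 20 * 1000 * 13.2878566418 = 265757.1328 bps
C = 265.757133 kbps -> 265.76 kbps (2 dp)

265.76


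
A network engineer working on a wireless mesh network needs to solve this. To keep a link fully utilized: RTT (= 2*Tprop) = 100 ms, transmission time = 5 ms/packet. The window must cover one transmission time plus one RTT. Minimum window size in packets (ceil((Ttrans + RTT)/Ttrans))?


Given: Ttrans = 5 ms, RTT = 100 ms (= 2 * Tprop, Tprop = 50 ms)
Time until first ACK returns = Ttrans + RTT = 5 + 100 = 105 ms
Need W * Ttrans >= Ttrans + RTT  ->  W >= (Ttrans + RTT) / Ttrans
(Ttrans + RTT) / Ttrans = 105 / 5 = 21
W_min = ceil(21) = 21

21


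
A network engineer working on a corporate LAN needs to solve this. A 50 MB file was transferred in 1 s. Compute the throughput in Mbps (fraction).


Given: file = 50 MB, time = 1 s
File in Mb = 50 * 8 = 400 Mb
Throughput = 400 / 1 Mbps
Throughput = 400 Mbps

400


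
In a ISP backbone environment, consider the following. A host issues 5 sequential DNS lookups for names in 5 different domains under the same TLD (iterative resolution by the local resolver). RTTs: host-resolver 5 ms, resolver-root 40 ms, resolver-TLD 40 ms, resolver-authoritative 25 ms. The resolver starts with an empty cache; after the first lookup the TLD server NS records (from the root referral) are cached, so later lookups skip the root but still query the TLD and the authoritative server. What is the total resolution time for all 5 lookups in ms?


Lookup 1 (cold cache): local + root + TLD + auth = 5 + 40 + 40 + 25 = 110 ms
Lookups 2..5 (TLD NS cached -> skip root; new domain -> still ask TLD and auth): local + TLD + auth = 5 + 40 + 25 = 70 ms each
Remaining 4 lookups: 4 * 70 = 280 ms
Total = 110 + 280 = 390 ms

390


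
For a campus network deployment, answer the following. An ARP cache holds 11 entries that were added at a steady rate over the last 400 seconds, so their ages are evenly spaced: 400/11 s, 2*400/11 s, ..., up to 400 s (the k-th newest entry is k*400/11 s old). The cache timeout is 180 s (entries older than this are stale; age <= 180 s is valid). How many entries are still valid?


Ages are k * 400/11 s for k = 1..11 (spacing = 36.3636 s).
Entry k is valid iff k * 400/11 <= 180 iff k <= 11 * 180 / 400 = 4.9500
n_valid = floor(4.9500) = 4
(n_stale = 11 - 4 = 7)

4


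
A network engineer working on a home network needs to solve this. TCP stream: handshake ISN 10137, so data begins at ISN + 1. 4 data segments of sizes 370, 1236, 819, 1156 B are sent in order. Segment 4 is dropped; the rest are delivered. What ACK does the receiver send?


SYN uses sequence number 10137; first data byte = ISN + 1 = 10138.
Segment 1: SEQ = 10138, len = 370 B, covers [10138, 10507]
Segment 2: SEQ = 10508, len = 1236 B, covers [10508, 11743]
Segment 3: SEQ = 11744, len = 819 B, covers [11744, 12562]
Segment 4: SEQ = 12563, len = 1156 B, covers [12563, 13718] [LOST]
In-order data received: bytes [10138, 12562] (segments 1..3).
Segment 4 missing -> gap begins at byte 12563.
Cumulative ACK = next expected in-order byte = 10138 + 370 + 1236 + 819 = 12563

12563


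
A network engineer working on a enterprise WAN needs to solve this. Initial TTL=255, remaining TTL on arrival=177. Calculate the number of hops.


Given: initial TTL = 255, received TTL = 177
Hops = initial TTL - received TTL
Hops = 255 - 177 = 78

78


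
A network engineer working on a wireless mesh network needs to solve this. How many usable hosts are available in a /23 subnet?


Given: subnet mask /23
Host bits = 32 - 23 = 9
Total addresses = 2^9 = 512
Usable hosts = 512 - 2 (network + broadcast) = 510

510


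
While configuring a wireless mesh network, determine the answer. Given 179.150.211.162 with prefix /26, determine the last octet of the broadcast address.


Given: IP = 179.150.211.162, prefix = /26
Host bits = 32 - 26 = 6
Network last octet = 162 AND mask = 128
Host part size = 2^6 - 1 = 63
Broadcast last octet = 128 OR 63 = 191

191


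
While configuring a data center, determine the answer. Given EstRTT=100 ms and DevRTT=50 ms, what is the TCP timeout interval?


Given: EstRTT = 100 ms, DevRTT = 50 ms
Timeout = EstRTT + 4 * DevRTT
4 * DevRTT = 4 * 50 = 200
Timeout = 100 + 200 = 300 ms

300


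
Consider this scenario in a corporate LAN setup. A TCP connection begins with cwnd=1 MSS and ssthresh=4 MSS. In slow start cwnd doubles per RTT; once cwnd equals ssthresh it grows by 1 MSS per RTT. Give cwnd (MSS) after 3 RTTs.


RTT 0: cwnd = 1 MSS (initial)
RTT 1: cwnd = 2 MSS (slow start, doubled)
RTT 2: cwnd = 4 MSS (slow start, doubled)
RTT 3: cwnd = 5 MSS (congestion avoidance, +1)

5


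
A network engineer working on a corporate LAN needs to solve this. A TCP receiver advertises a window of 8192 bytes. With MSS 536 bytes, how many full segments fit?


Given: RWND = 8192 bytes, MSS = 536 bytes
Full segments = floor(RWND / MSS)
Full segments = floor(8192 / 536)
Full segments = floor(15.2836) = 15

15


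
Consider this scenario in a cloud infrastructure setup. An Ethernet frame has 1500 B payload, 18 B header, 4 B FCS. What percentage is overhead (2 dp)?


Given: payload = 1500 B, header = 18 B, trailer = 4 B
Overhead bytes = header + trailer = 18 + 4 = 22
Total frame = payload + overhead = 1500 + 22 = 1522
Overhead % = 22 / 1522 * 100 = 1.4455% -> 1.45% (2 dp)

1.45


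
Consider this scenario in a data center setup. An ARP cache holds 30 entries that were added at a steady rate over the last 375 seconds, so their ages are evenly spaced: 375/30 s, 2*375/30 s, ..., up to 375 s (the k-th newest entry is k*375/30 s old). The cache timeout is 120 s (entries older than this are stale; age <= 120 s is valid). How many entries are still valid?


Ages are k * 375/30 s for k = 1..30 (spacing = 12.5000 s).
Entry k is valid iff k * 375/30 <= 120 iff k <= 30 * 120 / 375 = 9.6000
n_valid = floor(9.6000) = 9
(n_stale = 30 - 9 = 21)

9


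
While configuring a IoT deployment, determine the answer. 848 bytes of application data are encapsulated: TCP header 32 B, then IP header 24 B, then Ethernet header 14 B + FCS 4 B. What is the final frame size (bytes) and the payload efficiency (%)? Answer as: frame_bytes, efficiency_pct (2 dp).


TCP segment = 848 + 32 = 880 B
IP packet = 880 + 24 = 904 B
Ethernet frame = 904 + 14 + 4 = 922 B
Efficiency = app / frame = 848 / 922 = 0.919740 = 91.9740% -> 91.97% (2 dp)

922, 91.97


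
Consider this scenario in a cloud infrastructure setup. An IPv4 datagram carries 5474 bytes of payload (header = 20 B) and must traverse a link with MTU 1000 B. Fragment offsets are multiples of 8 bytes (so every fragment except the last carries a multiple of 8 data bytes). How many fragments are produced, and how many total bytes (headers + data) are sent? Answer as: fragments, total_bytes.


Max data per non-final fragment = floor((MTU - header)/8)*8 = floor((1000 - 20)/8)*8 = floor(980/8)*8 = 976 B
Final fragment needs no 8-byte alignment: it can carry up to MTU - header = 980 B
Non-final fragments needed = ceil((payload - 980) / 976) = ceil(4494/976) = ceil(4.6045) = 5
Number of fragments = 5 + 1 = 6
Fragment sizes (data): 5 * 976 B + 594 B (last, 594 <= 980 OK)
Total bytes sent = payload + n_frags * header = 5474 + 6*20 = 5474 + 120 = 5594 B

6, 5594


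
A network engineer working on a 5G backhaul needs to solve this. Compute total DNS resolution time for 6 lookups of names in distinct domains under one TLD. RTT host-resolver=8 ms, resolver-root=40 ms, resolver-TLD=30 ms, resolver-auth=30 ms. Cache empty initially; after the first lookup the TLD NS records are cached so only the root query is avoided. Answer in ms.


Lookup 1 (cold cache): local + root + TLD + auth = 8 + 40 + 30 + 30 = 108 ms
Lookups 2..6 (TLD NS cached -> skip root; new domain -> still ask TLD and auth): local + TLD + auth = 8 + 30 + 30 = 68 ms each
Remaining 5 lookups: 5 * 68 = 340 ms
Total = 108 + 340 = 448 ms

448


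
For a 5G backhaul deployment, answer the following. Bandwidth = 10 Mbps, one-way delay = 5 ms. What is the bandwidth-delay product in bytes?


Given: bandwidth = 10 Mbps, delay = 5 ms
BDP in bits = 10 * 10^6 * 5 / 1000
BDP in bits = 50000
BDP in bytes = 50000 / 8 = 6250

6250


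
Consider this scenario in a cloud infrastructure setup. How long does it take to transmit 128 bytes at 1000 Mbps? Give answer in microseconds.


Given: packet = 128 bytes, bandwidth = 1000 Mbps
Packet in bits = 128 * 8 = 1024 bits
Bandwidth = 1000 * 10^6 = 1000000000 bps
Time = 1024 / 1000000000 seconds
Time in us = 1024 * 10^6 / 1000000000 = 1.024

1.024


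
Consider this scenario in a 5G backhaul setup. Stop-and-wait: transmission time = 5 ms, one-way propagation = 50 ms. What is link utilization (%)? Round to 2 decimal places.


Given: Ttrans = 5 ms, Tprop = 50 ms
RTT = 2 * Tprop = 2 * 50 = 100 ms
U = Ttrans / (Ttrans + RTT)
U = 5 / (5 + 100)
U = 5 / 105 = 0.047619
U% = 4.76%

4.76


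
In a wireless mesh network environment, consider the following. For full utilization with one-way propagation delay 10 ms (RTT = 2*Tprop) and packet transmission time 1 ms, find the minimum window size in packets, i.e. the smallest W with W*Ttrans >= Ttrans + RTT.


Given: Ttrans = 1 ms, RTT = 20 ms (= 2 * Tprop, Tprop = 10 ms)
Time until first ACK returns = Ttrans + RTT = 1 + 20 = 21 ms
Need W * Ttrans >= Ttrans + RTT  ->  W >= (Ttrans + RTT) / Ttrans
(Ttrans + RTT) / Ttrans = 21 / 1 = 21
W_min = ceil(21) = 21

21


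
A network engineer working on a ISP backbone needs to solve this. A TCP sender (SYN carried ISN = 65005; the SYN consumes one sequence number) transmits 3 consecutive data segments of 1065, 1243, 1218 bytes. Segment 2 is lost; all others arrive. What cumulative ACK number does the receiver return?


SYN uses sequence number 65005; first data byte = ISN + 1 = 65006.
Segment 1: SEQ = 65006, len = 1065 B, covers [65006, 66070]
Segment 2: SEQ = 66071, len = 1243 B, covers [66071, 67313] [LOST]
Segment 3: SEQ = 67314, len = 1218 B, covers [67314, 68531]
In-order data received: bytes [65006, 66070] (segments 1..1).
Segment 2 missing -> gap begins at byte 66071; later segments buffered out of order.
Cumulative ACK = next expected in-order byte = 65006 + 1065 = 66071

66071


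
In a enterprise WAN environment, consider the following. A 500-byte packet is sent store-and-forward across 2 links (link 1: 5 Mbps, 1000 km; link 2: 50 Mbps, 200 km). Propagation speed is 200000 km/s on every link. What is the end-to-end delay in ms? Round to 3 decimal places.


Packet = 500 bytes = 4000 bits. Store-and-forward: sum (t_trans + t_prop) per link.
Link 1: t_trans = 4000/(5*10^6) s = 0.8000 ms; t_prop = 1000/200000 s = 5.0000 ms; subtotal = 5.8000 ms
Link 2: t_trans = 4000/(50*10^6) s = 0.0800 ms; t_prop = 200/200000 s = 1.0000 ms; subtotal = 1.0800 ms
End-to-end = 5.8000 + 1.0800 = 6.8800 ms -> 6.880 ms (3 dp)

6.880


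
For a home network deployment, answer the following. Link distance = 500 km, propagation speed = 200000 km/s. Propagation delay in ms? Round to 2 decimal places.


Given: distance = 500 km, speed = 200000 km/s
Delay = distance / speed = 500 / 200000 seconds
Delay in ms = 500 * 1000 / 200000
Delay = 2.5000 ms
Rounded to 2 dp = 2.50 ms

2.50


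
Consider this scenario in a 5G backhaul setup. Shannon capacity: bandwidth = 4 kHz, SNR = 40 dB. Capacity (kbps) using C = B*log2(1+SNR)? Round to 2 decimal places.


Given: B = 4 kHz, SNR = 40 dB
SNR linear = 10^(40/10) = 10000
1 + SNR = 10001
log2(10001) = 13.2878566418
C = 4 * 1000 * 13.2878566418 = 53151.4266 bps
C = 53.151427 kbps -> 53.15 kbps (2 dp)

53.15


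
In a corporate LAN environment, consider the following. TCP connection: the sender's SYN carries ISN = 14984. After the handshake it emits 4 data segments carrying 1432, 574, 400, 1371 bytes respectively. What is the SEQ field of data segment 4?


The SYN occupies sequence number ISN = 14984, so the first data byte is ISN + 1 = 14985.
SEQ of data segment i = (ISN + 1) + sum of payload sizes of segments 1..i-1.
Segment 1: SEQ = 14985, payload = 1432 bytes
Segment 2: SEQ = 16417, payload = 574 bytes
Segment 3: SEQ = 16991, payload = 400 bytes
Segment 4: SEQ = 17391, payload = 1371 bytes
SEQ of segment 4 = 14985 + 1432 + 574 + 400 = 17391

17391


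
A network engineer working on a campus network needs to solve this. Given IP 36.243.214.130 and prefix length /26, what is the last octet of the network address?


Given: IP = 36.243.214.130, prefix = /26
Subnet mask = 255.255.255.192
Last octet of IP: 130
Last octet of mask: 192
Network last octet = 130 AND 192 = 128

128


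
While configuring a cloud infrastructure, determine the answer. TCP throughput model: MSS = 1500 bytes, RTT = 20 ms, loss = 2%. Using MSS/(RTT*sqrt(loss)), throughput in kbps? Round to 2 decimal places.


Given: MSS = 1500 bytes, RTT = 20 ms, loss = 2%
RTT in seconds = 20 / 1000 = 0.02
Loss rate = 2% = 0.02
sqrt(loss) = sqrt(0.02) = 0.141421356237
Throughput (bytes/s) = 1500 / (0.02 * 0.141421356237) = 530330.0859
Throughput (kbps) = 530330.0859 * 8 / 1000 = 4242.640687 -> 4242.64 kbps (2 dp)

4242.64


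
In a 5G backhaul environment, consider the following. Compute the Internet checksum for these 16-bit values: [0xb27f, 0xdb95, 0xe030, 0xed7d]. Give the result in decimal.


Given words: [0xb27f, 0xdb95, 0xe030, 0xed7d]
Step 1: Sum all words
Raw sum = 45695 + 56213 + 57392 + 60797 = 220097
Step 2: Fold carry: (23489 + 3) = 23492
One's complement = ~23492 & 0xFFFF = 42043

42043


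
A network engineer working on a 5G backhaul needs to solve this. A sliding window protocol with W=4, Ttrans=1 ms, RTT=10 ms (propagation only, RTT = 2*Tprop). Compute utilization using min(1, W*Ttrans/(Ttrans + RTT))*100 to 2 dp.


Given: W = 4, Ttrans = 1 ms, RTT = 10 ms (= 2 * Tprop, Tprop = 5 ms)
Cycle time = Ttrans + RTT = 1 + 10 = 11 ms (first packet sent until its ACK returns)
W * Ttrans = 4 * 1 = 4 ms of sending per cycle
W * Ttrans / (Ttrans + RTT) = 4 / 11 = 0.363636
U = min(1, 0.363636) = 0.363636
U% = 36.36%

36.36


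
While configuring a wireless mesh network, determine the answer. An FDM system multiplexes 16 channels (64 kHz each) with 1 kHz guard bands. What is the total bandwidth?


Given: 16 channels, 64 kHz each, guard = 1 kHz
Channel bandwidth = 16 * 64 = 1024 kHz
Guard bands = 15 gaps * 1 kHz = 15 kHz
Total = 1024 + 15 = 1039 kHz

1039


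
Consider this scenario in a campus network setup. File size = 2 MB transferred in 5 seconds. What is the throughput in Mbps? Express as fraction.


Given: file = 2 MB, time = 5 s
File in Mb = 2 * 8 = 16 Mb
Throughput = 16 / 5 Mbps
Throughput = 16/5 Mbps

16/5


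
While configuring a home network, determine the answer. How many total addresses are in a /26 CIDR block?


Given: CIDR prefix /26
Host bits = 32 - 26 = 6
Total addresses = 2^6 = 64

64


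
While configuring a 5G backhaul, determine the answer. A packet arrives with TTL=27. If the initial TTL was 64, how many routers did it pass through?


Given: initial TTL = 64, received TTL = 27
Hops = initial TTL - received TTL
Hops = 64 - 27 = 37

37


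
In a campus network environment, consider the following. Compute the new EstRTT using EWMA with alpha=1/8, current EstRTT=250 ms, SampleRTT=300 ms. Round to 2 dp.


Given: EstRTT = 250 ms, SampleRTT = 300 ms, alpha = 1/8
New EstRTT = (1 - alpha) * EstRTT + alpha * SampleRTT
(7/8) * 250 = 218.75
(1/8) * 300 = 37.5
New EstRTT = 218.75 + 37.5 = 256.25 ms -> 256.25 ms (2 dp)

256.25


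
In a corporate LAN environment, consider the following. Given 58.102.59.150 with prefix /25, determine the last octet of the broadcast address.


Given: IP = 58.102.59.150, prefix = /25
Host bits = 32 - 25 = 7
Network last octet = 150 AND mask = 128
Host part size = 2^7 - 1 = 127
Broadcast last octet = 128 OR 127 = 255

255


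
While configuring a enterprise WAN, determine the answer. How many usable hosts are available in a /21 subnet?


Given: subnet mask /21
Host bits = 32 - 21 = 11
Total addresses = 2^11 = 2048
Usable hosts = 2048 - 2 (network + broadcast) = 2046

2046


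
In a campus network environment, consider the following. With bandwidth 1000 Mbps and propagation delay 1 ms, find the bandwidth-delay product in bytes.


Given: bandwidth = 1000 Mbps, delay = 1 ms
BDP in bits = 1000 * 10^6 * 1 / 1000
BDP in bits = 1000000
BDP in bytes = 1000000 / 8 = 125000

125000
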